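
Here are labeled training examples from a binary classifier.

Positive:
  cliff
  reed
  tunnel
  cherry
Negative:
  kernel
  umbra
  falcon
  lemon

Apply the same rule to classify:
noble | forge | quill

Checking candidate rules against both groups, what survives is: has a double letter.
noble: no doubled letter, doesn't match → Negative. forge: no doubled letter, doesn't match → Negative. quill: 'll' doubled, passes → Positive.

Negative, Negative, Positive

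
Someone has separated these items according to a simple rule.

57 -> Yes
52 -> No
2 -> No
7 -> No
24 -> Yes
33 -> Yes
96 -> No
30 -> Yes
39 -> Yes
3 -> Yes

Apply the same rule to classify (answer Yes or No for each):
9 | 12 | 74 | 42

Yes, Yes, No, Yes

Rule: multiple of 3 AND at most 57. This holds for each 'Yes' example and fails for each 'No' one.
9: 9 = 3·3, 9 ≤ 57 — fits, so Yes.
12: 12 = 3·4, 12 ≤ 57 — fits, so Yes.
74: 74 = 3·24 + 2, 74 > 57 — doesn't match, so No.
42: 42 = 3·14, 42 ≤ 57 — fits, so Yes.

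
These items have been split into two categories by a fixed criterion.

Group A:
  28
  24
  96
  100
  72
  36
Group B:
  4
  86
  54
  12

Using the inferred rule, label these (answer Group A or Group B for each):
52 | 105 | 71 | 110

Group A, Group B, Group B, Group B

'Group A' ⟺ multiple of 4 AND at least 24.
Group A: 52, since 52 = 4·13, 52 ≥ 24.
Group B: 105, since 105 = 4·26 + 1, 105 ≥ 24.
Group B: 71, since 71 = 4·17 + 3, 71 ≥ 24.
Group B: 110, since 110 = 4·27 + 2, 110 ≥ 24.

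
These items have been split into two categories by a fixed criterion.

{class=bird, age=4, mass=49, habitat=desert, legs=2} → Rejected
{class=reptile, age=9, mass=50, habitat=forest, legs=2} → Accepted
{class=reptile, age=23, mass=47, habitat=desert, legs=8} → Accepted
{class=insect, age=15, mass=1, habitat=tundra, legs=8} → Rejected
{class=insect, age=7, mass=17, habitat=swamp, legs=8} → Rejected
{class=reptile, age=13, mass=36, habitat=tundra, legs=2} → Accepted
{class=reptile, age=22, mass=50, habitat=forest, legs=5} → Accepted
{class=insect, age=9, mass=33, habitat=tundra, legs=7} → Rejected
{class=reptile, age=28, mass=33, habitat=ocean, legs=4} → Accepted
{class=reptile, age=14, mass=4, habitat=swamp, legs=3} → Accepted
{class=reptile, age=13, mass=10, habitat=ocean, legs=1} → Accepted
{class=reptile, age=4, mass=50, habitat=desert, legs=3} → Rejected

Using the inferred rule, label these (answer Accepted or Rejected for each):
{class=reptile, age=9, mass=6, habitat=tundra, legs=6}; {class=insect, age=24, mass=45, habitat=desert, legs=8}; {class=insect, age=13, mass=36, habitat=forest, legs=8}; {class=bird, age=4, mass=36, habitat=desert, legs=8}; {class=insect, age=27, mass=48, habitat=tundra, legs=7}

Accepted, Rejected, Rejected, Rejected, Rejected

The distinguishing property — class is reptile AND age ≥ 7 — holds for all the 'Accepted' cases and none of the 'Rejected' cases.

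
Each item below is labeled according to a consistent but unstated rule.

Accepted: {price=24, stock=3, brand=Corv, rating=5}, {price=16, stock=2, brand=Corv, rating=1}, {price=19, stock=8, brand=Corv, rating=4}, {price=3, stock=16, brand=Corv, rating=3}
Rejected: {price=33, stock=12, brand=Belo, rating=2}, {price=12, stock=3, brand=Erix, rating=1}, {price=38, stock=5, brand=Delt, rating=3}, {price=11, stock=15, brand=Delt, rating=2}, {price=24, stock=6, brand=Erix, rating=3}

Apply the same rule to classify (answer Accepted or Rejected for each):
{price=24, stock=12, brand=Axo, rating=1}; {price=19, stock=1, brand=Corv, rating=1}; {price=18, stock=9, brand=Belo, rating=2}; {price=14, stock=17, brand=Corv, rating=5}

Rejected, Accepted, Rejected, Accepted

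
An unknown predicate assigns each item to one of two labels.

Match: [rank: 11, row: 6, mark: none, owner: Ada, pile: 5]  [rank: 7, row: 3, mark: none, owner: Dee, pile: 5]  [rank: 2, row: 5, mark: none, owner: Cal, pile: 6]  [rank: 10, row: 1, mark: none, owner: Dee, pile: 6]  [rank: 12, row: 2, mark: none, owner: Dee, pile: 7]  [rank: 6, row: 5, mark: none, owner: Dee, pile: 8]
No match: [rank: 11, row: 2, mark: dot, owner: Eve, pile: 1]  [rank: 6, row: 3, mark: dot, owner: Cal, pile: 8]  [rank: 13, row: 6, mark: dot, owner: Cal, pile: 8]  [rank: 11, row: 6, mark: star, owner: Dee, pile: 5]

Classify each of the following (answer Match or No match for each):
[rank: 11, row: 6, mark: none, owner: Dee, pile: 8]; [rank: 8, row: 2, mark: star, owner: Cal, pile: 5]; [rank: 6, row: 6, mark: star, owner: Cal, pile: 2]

Every 'Match' example satisfies: mark is none. None of the 'No match' examples do.
[rank: 11, row: 6, mark: none, owner: Dee, pile: 8] → mark is none → Match. [rank: 8, row: 2, mark: star, owner: Cal, pile: 5] → mark is star → No match. [rank: 6, row: 6, mark: star, owner: Cal, pile: 2] → mark is star → No match.

Match, No match, No match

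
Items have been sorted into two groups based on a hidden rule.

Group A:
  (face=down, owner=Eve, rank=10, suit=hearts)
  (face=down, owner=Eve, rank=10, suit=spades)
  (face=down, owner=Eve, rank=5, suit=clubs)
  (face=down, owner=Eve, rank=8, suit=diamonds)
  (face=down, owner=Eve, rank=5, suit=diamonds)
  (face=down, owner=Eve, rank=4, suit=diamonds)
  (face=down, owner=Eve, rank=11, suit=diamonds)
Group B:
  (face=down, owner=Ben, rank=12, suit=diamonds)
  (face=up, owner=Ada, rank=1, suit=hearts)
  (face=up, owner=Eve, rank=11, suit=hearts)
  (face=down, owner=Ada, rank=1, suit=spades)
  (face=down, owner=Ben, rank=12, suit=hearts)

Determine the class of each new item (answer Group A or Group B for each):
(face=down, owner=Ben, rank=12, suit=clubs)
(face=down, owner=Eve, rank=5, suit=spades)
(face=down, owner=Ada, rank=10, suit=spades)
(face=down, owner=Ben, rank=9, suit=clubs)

All 'Group A' examples share one property — face is down AND owner is Eve — and every 'Group B' example lacks it.
(face=down, owner=Ben, rank=12, suit=clubs): face is down, owner is Ben — fails the rule, so Group B.
(face=down, owner=Eve, rank=5, suit=spades): face is down, owner is Eve — meets the rule, so Group A.
(face=down, owner=Ada, rank=10, suit=spades): face is down, owner is Ada — fails the rule, so Group B.
(face=down, owner=Ben, rank=9, suit=clubs): face is down, owner is Ben — fails the rule, so Group B.

Group B, Group A, Group B, Group B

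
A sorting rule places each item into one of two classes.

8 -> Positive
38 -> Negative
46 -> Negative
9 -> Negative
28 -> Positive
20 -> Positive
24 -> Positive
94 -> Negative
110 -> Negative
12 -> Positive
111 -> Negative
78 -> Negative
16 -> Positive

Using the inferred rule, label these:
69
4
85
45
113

The classifier is using: multiple of 4.
69: 69 = 4·17 + 1 — does not fit, so Negative.
4: 4 = 4·1 — passes, so Positive.
85: 85 = 4·21 + 1 — does not fit, so Negative.
45: 45 = 4·11 + 1 — does not fit, so Negative.
113: 113 = 4·28 + 1 — does not fit, so Negative.

Negative, Positive, Negative, Negative, Negative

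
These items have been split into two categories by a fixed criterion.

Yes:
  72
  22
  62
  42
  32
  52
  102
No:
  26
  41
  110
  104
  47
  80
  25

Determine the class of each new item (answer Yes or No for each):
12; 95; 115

Rule: ends in digit 2. This holds for each 'Yes' example and fails for each 'No' one.
12: last digit 2, qualifies → Yes.
95: last digit 5, doesn't qualify → No.
115: last digit 5, doesn't qualify → No.

Yes, No, No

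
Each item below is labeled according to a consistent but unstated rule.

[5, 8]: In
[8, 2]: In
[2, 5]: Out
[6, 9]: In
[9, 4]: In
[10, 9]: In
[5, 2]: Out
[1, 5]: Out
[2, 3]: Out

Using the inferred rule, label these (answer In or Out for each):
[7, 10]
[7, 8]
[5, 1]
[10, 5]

One predicate separates the groups cleanly: sum ≥ 10.

In, In, Out, In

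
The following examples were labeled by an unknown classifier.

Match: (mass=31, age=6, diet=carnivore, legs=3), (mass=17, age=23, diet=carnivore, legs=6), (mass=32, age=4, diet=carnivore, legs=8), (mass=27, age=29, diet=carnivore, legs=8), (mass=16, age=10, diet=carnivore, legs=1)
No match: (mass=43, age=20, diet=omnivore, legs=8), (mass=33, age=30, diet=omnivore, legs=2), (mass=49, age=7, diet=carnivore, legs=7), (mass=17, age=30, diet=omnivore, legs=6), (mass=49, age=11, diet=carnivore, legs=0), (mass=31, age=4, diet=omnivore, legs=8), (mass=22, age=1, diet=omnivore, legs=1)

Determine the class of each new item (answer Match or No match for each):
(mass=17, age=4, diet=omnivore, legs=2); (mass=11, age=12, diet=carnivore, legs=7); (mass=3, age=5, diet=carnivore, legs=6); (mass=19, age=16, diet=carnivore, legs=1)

No match, Match, Match, Match

The pattern is that an item is 'Match' exactly when: diet is carnivore AND mass ≤ 32.
(mass=17, age=4, diet=omnivore, legs=2) — diet is omnivore, mass = 17, hence No match. (mass=11, age=12, diet=carnivore, legs=7) — diet is carnivore, mass = 11, hence Match. (mass=3, age=5, diet=carnivore, legs=6) — diet is carnivore, mass = 3, hence Match. (mass=19, age=16, diet=carnivore, legs=1) — diet is carnivore, mass = 19, hence Match.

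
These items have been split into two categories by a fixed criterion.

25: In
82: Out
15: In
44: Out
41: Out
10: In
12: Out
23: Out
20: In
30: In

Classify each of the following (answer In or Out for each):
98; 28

Out, Out

The rule appears to be: multiple of 5.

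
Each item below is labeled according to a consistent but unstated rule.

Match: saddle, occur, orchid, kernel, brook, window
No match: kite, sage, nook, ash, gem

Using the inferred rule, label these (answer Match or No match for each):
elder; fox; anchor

The rule appears to be: length ≥ 5.

Match, No match, Match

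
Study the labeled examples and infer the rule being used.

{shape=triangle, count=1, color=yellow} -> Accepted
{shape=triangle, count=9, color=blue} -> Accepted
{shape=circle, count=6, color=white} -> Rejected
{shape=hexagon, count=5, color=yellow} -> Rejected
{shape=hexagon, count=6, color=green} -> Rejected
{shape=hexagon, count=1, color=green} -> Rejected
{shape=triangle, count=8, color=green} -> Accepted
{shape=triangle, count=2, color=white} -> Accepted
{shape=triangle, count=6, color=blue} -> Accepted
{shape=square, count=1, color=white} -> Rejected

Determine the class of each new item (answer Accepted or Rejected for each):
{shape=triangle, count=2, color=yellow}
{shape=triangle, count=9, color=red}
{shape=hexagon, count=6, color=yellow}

The simplest hypothesis consistent with all the labels is: shape is triangle.
{shape=triangle, count=2, color=yellow}: shape is triangle — matches, so Accepted. {shape=triangle, count=9, color=red}: shape is triangle — matches, so Accepted. {shape=hexagon, count=6, color=yellow}: shape is hexagon — lacks this property, so Rejected.

Accepted, Accepted, Rejected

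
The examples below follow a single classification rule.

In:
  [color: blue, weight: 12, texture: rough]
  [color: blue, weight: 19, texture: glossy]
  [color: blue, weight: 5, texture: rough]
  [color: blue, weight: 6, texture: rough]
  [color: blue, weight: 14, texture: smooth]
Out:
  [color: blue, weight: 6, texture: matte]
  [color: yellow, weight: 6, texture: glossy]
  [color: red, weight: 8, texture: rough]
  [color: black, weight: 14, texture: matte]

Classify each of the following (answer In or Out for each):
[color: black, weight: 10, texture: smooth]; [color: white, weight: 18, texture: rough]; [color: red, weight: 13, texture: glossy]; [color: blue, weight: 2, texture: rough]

Out, Out, Out, In

A rule that fits every label: color is blue AND texture is not matte — true of each 'In' example, false of each 'Out' one.
[color: black, weight: 10, texture: smooth]: color is black, texture is smooth — fails the rule, so Out.
[color: white, weight: 18, texture: rough]: color is white, texture is rough — fails the rule, so Out.
[color: red, weight: 13, texture: glossy]: color is red, texture is glossy — fails the rule, so Out.
[color: blue, weight: 2, texture: rough]: color is blue, texture is rough — fits, so In.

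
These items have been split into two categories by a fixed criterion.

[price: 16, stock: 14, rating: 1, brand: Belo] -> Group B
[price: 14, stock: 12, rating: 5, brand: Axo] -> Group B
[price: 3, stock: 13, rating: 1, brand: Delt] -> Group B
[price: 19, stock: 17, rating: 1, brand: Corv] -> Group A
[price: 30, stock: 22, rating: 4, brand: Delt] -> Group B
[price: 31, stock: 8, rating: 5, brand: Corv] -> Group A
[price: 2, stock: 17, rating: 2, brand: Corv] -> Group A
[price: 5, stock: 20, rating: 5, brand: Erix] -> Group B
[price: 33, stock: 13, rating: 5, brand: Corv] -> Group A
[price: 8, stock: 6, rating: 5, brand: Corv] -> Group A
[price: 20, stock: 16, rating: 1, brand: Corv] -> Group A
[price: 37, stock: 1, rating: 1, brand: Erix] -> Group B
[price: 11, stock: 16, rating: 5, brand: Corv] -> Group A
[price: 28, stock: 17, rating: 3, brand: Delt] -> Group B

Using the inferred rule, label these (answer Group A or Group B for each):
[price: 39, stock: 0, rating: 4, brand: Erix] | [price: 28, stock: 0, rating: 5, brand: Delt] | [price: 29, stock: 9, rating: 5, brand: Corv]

A rule that fits every label: brand is Corv — true of each 'Group A' example, false of each 'Group B' one.
[price: 39, stock: 0, rating: 4, brand: Erix]: brand is Erix, does not fit → Group B. [price: 28, stock: 0, rating: 5, brand: Delt]: brand is Delt, does not fit → Group B. [price: 29, stock: 9, rating: 5, brand: Corv]: brand is Corv, checks out → Group A.

Group B, Group B, Group A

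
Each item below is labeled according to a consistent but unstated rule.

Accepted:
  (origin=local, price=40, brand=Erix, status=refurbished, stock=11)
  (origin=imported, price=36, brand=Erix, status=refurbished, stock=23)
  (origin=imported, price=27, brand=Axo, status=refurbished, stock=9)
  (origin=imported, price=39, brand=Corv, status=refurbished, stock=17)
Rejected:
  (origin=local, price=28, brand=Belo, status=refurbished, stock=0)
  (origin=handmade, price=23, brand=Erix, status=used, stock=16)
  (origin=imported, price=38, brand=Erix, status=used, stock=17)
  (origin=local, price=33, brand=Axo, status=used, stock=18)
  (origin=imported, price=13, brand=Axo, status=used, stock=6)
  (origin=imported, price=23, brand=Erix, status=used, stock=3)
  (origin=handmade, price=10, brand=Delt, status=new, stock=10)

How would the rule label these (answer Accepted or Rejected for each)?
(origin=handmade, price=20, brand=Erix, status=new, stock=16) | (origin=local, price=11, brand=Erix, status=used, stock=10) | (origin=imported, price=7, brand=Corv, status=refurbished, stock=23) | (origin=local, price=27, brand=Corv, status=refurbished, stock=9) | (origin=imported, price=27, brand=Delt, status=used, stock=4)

The pattern is that an item is 'Accepted' exactly when: status is refurbished AND stock ≥ 3.
Rejected: (origin=handmade, price=20, brand=Erix, status=new, stock=16), since status is new, stock = 16. Rejected: (origin=local, price=11, brand=Erix, status=used, stock=10), since status is used, stock = 10. Accepted: (origin=imported, price=7, brand=Corv, status=refurbished, stock=23), since status is refurbished, stock = 23. Accepted: (origin=local, price=27, brand=Corv, status=refurbished, stock=9), since status is refurbished, stock = 9. Rejected: (origin=imported, price=27, brand=Delt, status=used, stock=4), since status is used, stock = 4.

Rejected, Rejected, Accepted, Accepted, Rejected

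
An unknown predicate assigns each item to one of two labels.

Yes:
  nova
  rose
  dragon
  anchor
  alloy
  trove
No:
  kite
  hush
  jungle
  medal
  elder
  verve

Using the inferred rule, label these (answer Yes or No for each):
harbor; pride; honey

Yes, No, Yes

A rule that fits every label: contains 'o' — true of each 'Yes' example, false of each 'No' one.
harbor: has 'o', fits → Yes.
pride: no 'o', fails the rule → No.
honey: has 'o', fits → Yes.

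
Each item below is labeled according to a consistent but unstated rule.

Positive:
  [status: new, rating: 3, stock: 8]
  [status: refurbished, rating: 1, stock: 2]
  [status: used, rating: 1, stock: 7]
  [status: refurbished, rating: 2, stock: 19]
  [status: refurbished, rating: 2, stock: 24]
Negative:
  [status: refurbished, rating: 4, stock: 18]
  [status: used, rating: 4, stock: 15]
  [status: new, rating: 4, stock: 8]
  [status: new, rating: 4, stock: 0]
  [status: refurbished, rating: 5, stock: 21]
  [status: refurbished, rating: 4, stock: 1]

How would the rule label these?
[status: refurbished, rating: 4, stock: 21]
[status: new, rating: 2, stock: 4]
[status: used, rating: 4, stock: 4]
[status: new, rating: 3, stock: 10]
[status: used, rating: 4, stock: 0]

Every 'Positive' example satisfies: rating ≤ 3. None of the 'Negative' examples do.

Negative, Positive, Negative, Positive, Negative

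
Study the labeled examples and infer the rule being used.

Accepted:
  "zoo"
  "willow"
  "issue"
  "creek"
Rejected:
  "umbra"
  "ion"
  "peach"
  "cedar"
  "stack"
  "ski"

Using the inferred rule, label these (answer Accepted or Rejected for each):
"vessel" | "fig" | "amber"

Accepted, Rejected, Rejected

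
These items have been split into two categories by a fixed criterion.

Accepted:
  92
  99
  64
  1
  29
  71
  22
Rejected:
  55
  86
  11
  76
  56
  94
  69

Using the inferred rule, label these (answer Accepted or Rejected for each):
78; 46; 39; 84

Accepted, Rejected, Rejected, Rejected

The rule appears to be: ≡ 1 (mod 7).
78 → 78 mod 7 = 1 → Accepted.
46 → 46 mod 7 = 4 → Rejected.
39 → 39 mod 7 = 4 → Rejected.
84 → 84 mod 7 = 0 → Rejected.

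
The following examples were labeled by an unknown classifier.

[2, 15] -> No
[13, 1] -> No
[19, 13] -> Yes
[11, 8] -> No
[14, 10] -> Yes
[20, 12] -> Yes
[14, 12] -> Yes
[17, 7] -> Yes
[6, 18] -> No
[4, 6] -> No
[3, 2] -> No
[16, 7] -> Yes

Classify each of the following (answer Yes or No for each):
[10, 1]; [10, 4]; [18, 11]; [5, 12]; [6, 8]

No, No, Yes, No, No

One predicate separates the groups cleanly: first ≥ 14.
[10, 1]: first 10 — doesn't match, so No. [10, 4]: first 10 — doesn't match, so No. [18, 11]: first 18 — matches, so Yes. [5, 12]: first 5 — doesn't match, so No. [6, 8]: first 6 — doesn't match, so No.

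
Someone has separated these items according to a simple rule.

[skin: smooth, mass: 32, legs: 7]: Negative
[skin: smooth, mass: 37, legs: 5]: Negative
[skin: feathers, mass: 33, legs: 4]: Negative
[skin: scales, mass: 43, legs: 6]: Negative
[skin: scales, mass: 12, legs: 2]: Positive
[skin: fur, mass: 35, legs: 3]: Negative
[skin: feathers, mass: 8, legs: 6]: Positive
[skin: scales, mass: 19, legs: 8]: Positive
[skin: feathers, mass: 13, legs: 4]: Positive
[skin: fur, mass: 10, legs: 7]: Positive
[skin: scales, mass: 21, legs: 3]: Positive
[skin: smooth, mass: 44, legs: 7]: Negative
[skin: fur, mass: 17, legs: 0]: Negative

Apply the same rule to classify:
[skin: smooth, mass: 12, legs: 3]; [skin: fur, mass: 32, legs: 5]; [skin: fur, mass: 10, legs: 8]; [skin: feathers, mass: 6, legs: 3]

The simplest hypothesis consistent with all the labels is: mass ≤ 21 AND legs ≥ 2.
Positive: [skin: smooth, mass: 12, legs: 3], since mass = 12, legs = 3.
Negative: [skin: fur, mass: 32, legs: 5], since mass = 32, legs = 5.
Positive: [skin: fur, mass: 10, legs: 8], since mass = 10, legs = 8.
Positive: [skin: feathers, mass: 6, legs: 3], since mass = 6, legs = 3.

Positive, Negative, Positive, Positive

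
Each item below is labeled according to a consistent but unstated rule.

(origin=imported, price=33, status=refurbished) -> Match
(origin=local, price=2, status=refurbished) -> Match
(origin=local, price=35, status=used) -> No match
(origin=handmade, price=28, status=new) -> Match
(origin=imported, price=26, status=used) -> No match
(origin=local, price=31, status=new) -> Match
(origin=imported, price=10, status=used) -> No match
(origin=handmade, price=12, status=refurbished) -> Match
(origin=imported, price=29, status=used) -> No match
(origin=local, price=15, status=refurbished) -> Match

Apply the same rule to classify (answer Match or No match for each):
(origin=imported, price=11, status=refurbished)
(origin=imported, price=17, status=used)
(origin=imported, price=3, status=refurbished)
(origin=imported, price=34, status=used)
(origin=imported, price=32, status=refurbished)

Match, No match, Match, No match, Match

Looking at the examples, the only property every 'Match' case has and every 'No match' case lacks is: status is not used.
Match: (origin=imported, price=11, status=refurbished), since status is refurbished.
No match: (origin=imported, price=17, status=used), since status is used.
Match: (origin=imported, price=3, status=refurbished), since status is refurbished.
No match: (origin=imported, price=34, status=used), since status is used.
Match: (origin=imported, price=32, status=refurbished), since status is refurbished.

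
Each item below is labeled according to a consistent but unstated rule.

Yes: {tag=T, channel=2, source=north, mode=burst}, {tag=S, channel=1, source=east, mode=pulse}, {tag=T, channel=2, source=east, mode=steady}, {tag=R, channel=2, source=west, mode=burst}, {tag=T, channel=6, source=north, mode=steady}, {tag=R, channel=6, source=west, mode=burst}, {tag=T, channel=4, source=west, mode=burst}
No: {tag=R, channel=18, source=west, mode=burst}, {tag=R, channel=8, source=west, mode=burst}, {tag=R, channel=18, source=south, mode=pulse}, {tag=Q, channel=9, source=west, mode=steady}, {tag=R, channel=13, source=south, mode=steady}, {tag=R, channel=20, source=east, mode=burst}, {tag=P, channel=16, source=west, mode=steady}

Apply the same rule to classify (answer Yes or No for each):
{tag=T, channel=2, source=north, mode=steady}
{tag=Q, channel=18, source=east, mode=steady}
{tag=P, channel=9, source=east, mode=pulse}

The common property of the 'Yes' items is: channel ≤ 6. No 'No' item has it.

Yes, No, No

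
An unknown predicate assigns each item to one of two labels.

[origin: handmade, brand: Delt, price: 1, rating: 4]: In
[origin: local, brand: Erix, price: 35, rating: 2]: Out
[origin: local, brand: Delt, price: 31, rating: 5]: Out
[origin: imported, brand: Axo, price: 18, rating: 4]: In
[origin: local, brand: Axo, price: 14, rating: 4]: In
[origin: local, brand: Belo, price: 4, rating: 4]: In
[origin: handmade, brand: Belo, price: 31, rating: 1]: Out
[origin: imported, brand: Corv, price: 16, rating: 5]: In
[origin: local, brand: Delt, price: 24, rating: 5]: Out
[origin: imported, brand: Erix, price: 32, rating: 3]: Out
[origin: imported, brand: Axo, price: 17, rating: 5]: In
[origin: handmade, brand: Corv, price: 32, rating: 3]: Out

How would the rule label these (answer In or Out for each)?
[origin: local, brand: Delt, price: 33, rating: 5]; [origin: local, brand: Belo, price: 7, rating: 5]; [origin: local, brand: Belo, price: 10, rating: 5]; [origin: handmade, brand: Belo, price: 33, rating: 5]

Every 'In' example satisfies: price ≤ 18. None of the 'Out' examples do.
[origin: local, brand: Delt, price: 33, rating: 5]: Out (price = 33).
[origin: local, brand: Belo, price: 7, rating: 5]: In (price = 7).
[origin: local, brand: Belo, price: 10, rating: 5]: In (price = 10).
[origin: handmade, brand: Belo, price: 33, rating: 5]: Out (price = 33).

Out, In, In, Out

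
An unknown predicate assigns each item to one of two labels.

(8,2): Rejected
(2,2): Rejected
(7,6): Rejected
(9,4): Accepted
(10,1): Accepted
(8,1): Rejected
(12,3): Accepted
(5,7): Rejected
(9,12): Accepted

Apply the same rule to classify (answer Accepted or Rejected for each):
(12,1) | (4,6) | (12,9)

Accepted, Rejected, Accepted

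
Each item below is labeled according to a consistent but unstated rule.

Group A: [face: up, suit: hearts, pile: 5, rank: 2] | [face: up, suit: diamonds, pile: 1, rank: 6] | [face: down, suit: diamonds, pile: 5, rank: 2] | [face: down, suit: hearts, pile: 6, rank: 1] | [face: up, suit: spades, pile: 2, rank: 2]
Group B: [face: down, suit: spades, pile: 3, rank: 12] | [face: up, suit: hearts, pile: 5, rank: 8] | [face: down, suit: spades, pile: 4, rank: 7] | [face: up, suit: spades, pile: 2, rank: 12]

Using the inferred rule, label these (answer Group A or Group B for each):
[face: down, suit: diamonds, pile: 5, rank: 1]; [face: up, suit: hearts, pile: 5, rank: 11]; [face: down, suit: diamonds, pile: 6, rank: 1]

Group A, Group B, Group A

The distinguishing property — rank ≤ 6 — holds for all the 'Group A' cases and none of the 'Group B' cases.
[face: down, suit: diamonds, pile: 5, rank: 1] — rank = 1, hence Group A.
[face: up, suit: hearts, pile: 5, rank: 11] — rank = 11, hence Group B.
[face: down, suit: diamonds, pile: 6, rank: 1] — rank = 1, hence Group A.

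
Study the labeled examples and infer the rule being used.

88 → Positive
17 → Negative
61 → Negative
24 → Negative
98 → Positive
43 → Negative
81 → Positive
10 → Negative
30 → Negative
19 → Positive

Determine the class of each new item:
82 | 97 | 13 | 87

Positive, Positive, Negative, Positive

A rule that fits every label: digit sum ≥ 9 — true of each 'Positive' example, false of each 'Negative' one.
82: Positive (digit sum 8+2 = 10). 97: Positive (digit sum 9+7 = 16). 13: Negative (digit sum 1+3 = 4). 87: Positive (digit sum 8+7 = 15).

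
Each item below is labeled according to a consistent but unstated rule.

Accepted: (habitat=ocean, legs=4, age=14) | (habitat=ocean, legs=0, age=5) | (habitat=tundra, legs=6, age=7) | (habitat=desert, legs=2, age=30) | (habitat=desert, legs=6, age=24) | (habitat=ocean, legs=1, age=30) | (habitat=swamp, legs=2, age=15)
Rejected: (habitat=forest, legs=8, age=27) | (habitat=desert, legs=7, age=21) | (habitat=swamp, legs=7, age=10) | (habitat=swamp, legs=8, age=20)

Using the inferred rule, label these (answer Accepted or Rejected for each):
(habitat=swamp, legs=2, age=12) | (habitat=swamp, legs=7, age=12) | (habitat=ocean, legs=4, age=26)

The pattern is that an item is 'Accepted' exactly when: legs ≤ 6.

Accepted, Rejected, Accepted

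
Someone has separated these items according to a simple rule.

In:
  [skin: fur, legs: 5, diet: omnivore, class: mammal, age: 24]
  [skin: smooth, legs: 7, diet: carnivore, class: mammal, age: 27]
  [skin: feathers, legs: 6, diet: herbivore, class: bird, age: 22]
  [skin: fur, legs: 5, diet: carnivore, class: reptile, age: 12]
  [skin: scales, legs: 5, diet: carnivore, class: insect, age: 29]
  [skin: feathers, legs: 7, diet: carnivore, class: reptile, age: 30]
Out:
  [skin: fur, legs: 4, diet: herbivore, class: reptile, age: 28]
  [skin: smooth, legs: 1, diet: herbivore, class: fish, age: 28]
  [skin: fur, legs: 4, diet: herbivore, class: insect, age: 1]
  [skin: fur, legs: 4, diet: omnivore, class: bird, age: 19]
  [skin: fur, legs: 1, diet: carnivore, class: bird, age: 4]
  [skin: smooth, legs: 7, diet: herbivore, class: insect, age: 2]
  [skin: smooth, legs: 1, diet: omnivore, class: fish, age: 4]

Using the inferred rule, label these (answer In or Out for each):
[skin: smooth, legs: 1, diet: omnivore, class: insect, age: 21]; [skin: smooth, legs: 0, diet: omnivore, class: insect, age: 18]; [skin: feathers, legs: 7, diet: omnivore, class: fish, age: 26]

Out, Out, In

The simplest hypothesis consistent with all the labels is: age ≥ 4 AND legs ≥ 5.
Out: [skin: smooth, legs: 1, diet: omnivore, class: insect, age: 21], since age = 21, legs = 1. Out: [skin: smooth, legs: 0, diet: omnivore, class: insect, age: 18], since age = 18, legs = 0. In: [skin: feathers, legs: 7, diet: omnivore, class: fish, age: 26], since age = 26, legs = 7.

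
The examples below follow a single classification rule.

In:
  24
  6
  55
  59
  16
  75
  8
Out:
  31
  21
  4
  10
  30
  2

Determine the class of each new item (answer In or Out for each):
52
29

The common property of the 'In' items is: digit sum ≥ 5. No 'Out' item has it.
52 → digit sum 5+2 = 7 → In. 29 → digit sum 2+9 = 11 → In.

In, In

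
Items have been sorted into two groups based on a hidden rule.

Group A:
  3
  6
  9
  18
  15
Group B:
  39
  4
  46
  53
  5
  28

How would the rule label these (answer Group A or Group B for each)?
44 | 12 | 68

The pattern is that an item is 'Group A' exactly when: multiple of 3 AND at most 18.
44: Group B (44 = 3·14 + 2, 44 > 18).
12: Group A (12 = 3·4, 12 ≤ 18).
68: Group B (68 = 3·22 + 2, 68 > 18).

Group B, Group A, Group B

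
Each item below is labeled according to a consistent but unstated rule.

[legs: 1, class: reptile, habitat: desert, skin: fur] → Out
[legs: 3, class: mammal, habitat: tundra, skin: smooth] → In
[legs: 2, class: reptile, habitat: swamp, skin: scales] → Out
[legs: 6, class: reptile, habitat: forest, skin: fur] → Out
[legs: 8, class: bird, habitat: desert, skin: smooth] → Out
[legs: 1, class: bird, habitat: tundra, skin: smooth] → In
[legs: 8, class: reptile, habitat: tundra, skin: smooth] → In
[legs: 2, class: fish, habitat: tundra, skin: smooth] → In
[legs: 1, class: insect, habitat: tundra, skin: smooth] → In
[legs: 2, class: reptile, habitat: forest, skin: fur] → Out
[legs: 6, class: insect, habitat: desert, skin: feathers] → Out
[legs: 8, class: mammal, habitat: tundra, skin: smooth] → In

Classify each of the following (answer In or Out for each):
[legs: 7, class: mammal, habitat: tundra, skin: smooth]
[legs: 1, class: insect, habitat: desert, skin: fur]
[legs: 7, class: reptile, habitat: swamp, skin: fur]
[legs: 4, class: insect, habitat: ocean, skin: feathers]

In, Out, Out, Out

Every 'In' example satisfies: habitat is tundra. None of the 'Out' examples do.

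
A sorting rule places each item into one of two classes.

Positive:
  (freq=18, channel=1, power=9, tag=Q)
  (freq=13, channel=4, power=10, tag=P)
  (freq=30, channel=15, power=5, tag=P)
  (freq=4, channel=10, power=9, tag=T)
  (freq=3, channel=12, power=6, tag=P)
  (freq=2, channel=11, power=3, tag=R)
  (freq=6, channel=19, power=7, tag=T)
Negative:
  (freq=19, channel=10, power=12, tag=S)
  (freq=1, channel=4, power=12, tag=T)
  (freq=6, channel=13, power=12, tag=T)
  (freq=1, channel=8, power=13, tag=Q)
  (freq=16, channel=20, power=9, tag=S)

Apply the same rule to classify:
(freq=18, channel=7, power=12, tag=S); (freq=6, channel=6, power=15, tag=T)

All 'Positive' examples share one property — channel ≤ 19 AND power ≤ 10 — and every 'Negative' example lacks it.
(freq=18, channel=7, power=12, tag=S): channel = 7, power = 12, lacks this property → Negative. (freq=6, channel=6, power=15, tag=T): channel = 6, power = 15, lacks this property → Negative.

Negative, Negative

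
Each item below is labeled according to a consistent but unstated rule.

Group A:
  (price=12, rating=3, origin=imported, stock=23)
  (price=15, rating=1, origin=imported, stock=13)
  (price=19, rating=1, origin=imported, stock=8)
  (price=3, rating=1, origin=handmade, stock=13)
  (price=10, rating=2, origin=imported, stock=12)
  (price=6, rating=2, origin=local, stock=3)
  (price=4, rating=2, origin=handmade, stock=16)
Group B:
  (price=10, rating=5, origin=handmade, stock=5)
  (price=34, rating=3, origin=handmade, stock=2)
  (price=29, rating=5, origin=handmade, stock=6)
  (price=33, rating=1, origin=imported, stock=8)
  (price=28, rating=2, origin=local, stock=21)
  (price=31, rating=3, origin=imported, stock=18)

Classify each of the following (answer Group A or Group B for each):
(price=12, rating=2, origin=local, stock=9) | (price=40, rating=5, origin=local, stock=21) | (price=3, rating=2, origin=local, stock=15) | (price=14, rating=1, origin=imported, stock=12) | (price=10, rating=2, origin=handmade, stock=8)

Group A, Group B, Group A, Group A, Group A

One predicate separates the groups cleanly: price ≤ 19 AND rating ≤ 3.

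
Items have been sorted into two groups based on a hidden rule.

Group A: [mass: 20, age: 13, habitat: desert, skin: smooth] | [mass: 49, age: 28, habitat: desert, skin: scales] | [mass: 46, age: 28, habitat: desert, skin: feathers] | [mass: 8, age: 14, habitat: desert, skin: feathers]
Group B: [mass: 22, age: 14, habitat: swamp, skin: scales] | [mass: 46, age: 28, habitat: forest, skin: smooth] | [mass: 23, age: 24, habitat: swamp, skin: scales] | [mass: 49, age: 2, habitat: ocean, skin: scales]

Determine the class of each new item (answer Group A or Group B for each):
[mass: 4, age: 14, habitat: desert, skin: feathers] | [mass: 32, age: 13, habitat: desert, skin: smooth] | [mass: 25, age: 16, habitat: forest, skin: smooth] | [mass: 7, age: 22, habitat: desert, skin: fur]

Group A, Group A, Group B, Group A

The distinguishing property — habitat is desert — holds for all the 'Group A' cases and none of the 'Group B' cases.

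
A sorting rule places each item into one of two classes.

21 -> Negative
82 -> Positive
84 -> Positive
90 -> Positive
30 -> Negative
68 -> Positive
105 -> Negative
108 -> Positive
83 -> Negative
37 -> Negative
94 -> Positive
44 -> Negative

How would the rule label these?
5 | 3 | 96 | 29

Negative, Negative, Positive, Negative

A rule that fits every label: even AND at least 68 — true of each 'Positive' example, false of each 'Negative' one.
5: Negative (5 is odd, 5 < 68). 3: Negative (3 is odd, 3 < 68). 96: Positive (96 is even, 96 ≥ 68). 29: Negative (29 is odd, 29 < 68).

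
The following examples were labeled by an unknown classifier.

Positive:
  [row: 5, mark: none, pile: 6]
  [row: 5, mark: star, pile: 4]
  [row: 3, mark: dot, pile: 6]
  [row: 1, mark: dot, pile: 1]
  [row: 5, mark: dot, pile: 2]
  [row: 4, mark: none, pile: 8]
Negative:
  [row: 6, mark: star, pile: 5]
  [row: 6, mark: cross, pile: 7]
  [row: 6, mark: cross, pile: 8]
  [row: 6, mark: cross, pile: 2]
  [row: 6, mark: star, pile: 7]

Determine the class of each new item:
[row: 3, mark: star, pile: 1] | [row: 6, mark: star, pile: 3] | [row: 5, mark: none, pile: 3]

The pattern is that an item is 'Positive' exactly when: row ≤ 5.

Positive, Negative, Positive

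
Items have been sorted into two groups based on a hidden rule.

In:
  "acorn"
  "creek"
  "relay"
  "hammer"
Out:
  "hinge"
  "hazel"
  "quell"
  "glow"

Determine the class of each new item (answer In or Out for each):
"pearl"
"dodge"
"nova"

The pattern is that an item is 'In' exactly when: contains 'r'.

In, Out, Out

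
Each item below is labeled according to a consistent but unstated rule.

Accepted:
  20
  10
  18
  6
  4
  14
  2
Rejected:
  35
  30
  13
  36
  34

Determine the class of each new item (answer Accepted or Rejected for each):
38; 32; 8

Rejected, Rejected, Accepted

All 'Accepted' examples share one property — even AND at most 20 — and every 'Rejected' example lacks it.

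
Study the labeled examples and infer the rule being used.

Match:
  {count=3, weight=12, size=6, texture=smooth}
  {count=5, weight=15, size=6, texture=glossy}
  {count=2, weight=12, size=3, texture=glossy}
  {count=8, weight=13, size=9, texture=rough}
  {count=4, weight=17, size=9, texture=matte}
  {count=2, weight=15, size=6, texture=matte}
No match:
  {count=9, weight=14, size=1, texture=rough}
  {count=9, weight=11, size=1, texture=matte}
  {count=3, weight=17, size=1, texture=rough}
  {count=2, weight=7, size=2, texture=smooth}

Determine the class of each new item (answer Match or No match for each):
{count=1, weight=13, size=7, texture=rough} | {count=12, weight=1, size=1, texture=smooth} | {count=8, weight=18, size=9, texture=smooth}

Every 'Match' example satisfies: size ≥ 3. None of the 'No match' examples do.

Match, No match, Match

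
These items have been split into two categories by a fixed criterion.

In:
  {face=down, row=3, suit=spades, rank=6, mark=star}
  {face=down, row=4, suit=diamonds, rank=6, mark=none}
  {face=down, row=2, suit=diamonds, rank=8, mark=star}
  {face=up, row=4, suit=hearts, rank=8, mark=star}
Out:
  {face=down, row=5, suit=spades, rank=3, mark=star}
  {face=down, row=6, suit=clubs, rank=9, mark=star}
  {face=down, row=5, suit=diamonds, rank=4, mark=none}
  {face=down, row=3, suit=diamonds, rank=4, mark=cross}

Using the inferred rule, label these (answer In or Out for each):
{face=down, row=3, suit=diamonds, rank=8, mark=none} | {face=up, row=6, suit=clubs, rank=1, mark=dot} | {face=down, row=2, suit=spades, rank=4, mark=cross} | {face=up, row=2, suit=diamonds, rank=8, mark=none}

In, Out, Out, In

The common property of the 'In' items is: rank ≥ 6 AND row ≤ 4. No 'Out' item has it.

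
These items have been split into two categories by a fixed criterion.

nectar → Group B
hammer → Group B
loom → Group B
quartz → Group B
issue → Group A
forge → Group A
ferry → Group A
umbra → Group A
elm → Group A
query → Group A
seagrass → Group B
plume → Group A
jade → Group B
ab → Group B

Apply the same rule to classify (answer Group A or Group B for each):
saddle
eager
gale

Group B, Group A, Group B

The common property of the 'Group A' items is: odd length. No 'Group B' item has it.
saddle: length 6, doesn't match → Group B. eager: length 5, matches → Group A. gale: length 4, doesn't match → Group B.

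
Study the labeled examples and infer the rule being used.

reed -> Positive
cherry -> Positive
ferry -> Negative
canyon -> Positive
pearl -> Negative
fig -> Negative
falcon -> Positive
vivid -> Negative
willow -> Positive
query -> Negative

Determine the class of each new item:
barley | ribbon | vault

Positive, Positive, Negative

'Positive' ⟺ even length.
barley — length 6, hence Positive. ribbon — length 6, hence Positive. vault — length 5, hence Negative.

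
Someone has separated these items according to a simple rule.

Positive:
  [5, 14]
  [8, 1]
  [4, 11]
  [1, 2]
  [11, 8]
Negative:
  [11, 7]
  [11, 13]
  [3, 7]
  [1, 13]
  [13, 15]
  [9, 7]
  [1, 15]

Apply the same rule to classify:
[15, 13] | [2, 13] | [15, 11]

The pattern is that an item is 'Positive' exactly when: sum is odd.
[15, 13]: Negative (15+13 = 28). [2, 13]: Positive (2+13 = 15). [15, 11]: Negative (15+11 = 26).

Negative, Positive, Negative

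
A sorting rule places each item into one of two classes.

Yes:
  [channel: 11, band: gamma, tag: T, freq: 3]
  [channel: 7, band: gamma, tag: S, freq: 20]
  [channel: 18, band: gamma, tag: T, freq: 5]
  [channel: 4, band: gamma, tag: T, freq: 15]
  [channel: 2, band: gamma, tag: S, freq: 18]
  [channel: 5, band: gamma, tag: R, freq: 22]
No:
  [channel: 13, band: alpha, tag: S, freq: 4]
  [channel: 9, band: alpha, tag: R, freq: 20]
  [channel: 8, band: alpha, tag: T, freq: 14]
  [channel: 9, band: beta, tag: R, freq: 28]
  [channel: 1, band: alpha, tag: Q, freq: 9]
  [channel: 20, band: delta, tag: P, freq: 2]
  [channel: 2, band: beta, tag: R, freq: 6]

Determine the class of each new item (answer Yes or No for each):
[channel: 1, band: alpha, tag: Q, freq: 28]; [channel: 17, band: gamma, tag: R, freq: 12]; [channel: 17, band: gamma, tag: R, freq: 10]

The common property of the 'Yes' items is: band is gamma. No 'No' item has it.
[channel: 1, band: alpha, tag: Q, freq: 28]: band is alpha — doesn't match, so No.
[channel: 17, band: gamma, tag: R, freq: 12]: band is gamma — satisfies this, so Yes.
[channel: 17, band: gamma, tag: R, freq: 10]: band is gamma — satisfies this, so Yes.

No, Yes, Yes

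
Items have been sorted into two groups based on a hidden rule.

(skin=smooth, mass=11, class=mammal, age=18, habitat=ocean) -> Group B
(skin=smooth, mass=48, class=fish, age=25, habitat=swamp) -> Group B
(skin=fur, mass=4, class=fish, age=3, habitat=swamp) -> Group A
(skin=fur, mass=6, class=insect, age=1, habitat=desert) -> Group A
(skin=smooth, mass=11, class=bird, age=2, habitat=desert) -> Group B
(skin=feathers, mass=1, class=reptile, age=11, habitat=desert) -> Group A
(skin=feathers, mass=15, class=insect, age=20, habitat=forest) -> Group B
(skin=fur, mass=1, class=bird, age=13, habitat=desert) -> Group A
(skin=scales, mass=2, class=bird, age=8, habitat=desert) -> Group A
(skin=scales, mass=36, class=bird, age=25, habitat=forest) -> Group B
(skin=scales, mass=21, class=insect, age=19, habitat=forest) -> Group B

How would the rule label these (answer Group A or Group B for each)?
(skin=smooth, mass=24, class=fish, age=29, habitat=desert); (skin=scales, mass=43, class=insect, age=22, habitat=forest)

'Group A' ⟺ mass ≤ 6.
(skin=smooth, mass=24, class=fish, age=29, habitat=desert) — mass = 24, hence Group B.
(skin=scales, mass=43, class=insect, age=22, habitat=forest) — mass = 43, hence Group B.

Group B, Group B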